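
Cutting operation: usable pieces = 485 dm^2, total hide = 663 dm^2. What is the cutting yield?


73.2%

Yield = usable / total x 100
Yield = 485 / 663 x 100 = 73.2%


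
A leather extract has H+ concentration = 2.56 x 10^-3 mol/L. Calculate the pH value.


pH = -log10[H+]
pH = -log10(2.56 x 10^-3) = 2.59


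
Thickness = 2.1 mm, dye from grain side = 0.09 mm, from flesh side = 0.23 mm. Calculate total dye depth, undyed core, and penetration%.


Total dyed = 0.32 mm
Undyed core = 1.78 mm
Penetration = 15.2%

Total dyed = 0.09 + 0.23 = 0.32 mm
Undyed core = 2.1 - 0.32 = 1.78 mm
Penetration = 0.32 / 2.1 x 100 = 15.2%


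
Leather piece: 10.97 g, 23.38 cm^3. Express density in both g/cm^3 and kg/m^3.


0.469 g/cm^3
469 kg/m^3

Density = 10.97 / 23.38 = 0.469 g/cm^3
Convert: 0.469 x 1000 = 469 kg/m^3


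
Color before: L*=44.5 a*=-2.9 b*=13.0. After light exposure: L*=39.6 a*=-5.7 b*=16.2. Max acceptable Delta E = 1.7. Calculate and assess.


dL = -4.9, da = -2.8, db = 3.2
dE = sqrt((-4.9)^2 + (-2.8)^2 + (3.2)^2) = 6.49
Max = 1.7
Passes: No


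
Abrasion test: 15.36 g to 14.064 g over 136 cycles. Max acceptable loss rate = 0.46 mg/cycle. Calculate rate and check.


Rate = 9.529 mg/cycle
Passes: No


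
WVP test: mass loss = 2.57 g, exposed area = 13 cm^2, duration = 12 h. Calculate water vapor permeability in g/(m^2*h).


164.74 g/(m^2*h)

WVP = mass_loss / (area x time) x 10000
WVP = 2.57 / (13 x 12) x 10000
WVP = 2.57 / 156 x 10000 = 164.74 g/(m^2*h)


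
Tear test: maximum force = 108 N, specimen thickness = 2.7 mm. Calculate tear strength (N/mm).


40.0 N/mm

Tear strength = force / thickness
Tear = 108 / 2.7 = 40.0 N/mm


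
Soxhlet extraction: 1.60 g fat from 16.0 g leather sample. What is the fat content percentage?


Fat content = 1.60 / 16.0 x 100
Fat = 10.0%


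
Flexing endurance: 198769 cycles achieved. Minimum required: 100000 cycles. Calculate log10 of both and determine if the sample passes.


Achieved: log10 = 5.30
Required: log10 = 5.00
Passes: Yes

log10(198769) = 5.30
log10(100000) = 5.00
Passes: Yes


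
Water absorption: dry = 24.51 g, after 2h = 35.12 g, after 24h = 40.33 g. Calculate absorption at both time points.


WA (2h) = (35.12 - 24.51) / 24.51 x 100 = 43.3%
WA (24h) = (40.33 - 24.51) / 24.51 x 100 = 64.5%


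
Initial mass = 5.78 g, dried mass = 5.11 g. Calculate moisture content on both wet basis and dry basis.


Moisture lost = 5.78 - 5.11 = 0.67 g
Wet basis MC = 0.67 / 5.78 x 100 = 11.6%
Dry basis MC = 0.67 / 5.11 x 100 = 13.1%


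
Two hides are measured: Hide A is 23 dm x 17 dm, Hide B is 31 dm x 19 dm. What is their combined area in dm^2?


Hide A area = 23 x 17 = 391 dm^2
Hide B area = 31 x 19 = 589 dm^2
Total = 391 + 589 = 980 dm^2


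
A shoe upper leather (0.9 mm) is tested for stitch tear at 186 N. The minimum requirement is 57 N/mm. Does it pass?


STS = 206.7 N/mm
Passes: Yes

STS = 186 / 0.9 = 206.7 N/mm
Minimum required: 57 N/mm
Passes: Yes


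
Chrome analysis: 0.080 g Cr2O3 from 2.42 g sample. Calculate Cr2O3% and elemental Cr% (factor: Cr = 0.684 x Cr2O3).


Cr2O3% = 0.080 / 2.42 x 100 = 3.31%
Cr% = 3.31 x 0.684 = 2.26%


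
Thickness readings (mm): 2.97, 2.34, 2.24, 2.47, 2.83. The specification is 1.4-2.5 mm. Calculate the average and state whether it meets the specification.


Average = 2.57 mm
Within specification: No

Sum = 12.85
Average = 12.85 / 5 = 2.57 mm
Specification range: 1.4 to 2.5 mm
Within spec: No


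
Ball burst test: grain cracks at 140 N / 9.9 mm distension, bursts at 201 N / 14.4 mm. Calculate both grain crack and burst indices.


Crack index = 14.1 N/mm
Burst index = 14.0 N/mm


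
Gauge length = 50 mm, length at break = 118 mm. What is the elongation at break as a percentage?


136.0%


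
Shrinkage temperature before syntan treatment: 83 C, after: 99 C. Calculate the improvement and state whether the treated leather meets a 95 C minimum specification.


Improvement = 99 - 83 = 16 C
Spec check: 99 C >= 95 C? Yes


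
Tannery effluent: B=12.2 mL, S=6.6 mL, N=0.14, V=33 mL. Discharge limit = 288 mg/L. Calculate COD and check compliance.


COD = 190.1 mg/L
Compliant: Yes


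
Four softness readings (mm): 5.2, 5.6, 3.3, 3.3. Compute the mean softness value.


4.35 mm


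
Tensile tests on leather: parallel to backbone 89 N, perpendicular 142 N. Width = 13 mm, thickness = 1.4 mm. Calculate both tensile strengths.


Parallel = 4.89 N/mm^2
Perpendicular = 7.80 N/mm^2

Area = 13 x 1.4 = 18.2 mm^2
TS (parallel) = 89 / 18.2 = 4.89 N/mm^2
TS (perpendicular) = 142 / 18.2 = 7.80 N/mm^2


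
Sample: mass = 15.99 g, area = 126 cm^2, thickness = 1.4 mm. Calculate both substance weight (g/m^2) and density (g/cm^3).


SW = 15.99 / 126 x 10000 = 1269.0 g/m^2
Volume = 126 x 1.4 / 10 = 17.64 cm^3
Density = 15.99 / 17.64 = 0.906 g/cm^3


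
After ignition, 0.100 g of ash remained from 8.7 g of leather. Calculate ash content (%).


Ash% = 0.100 / 8.7 x 100
Ash% = 1.15%


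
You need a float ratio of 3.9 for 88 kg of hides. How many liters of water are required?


343.2 L

Water = hide weight x target ratio
Water = 88 x 3.9 = 343.2 L


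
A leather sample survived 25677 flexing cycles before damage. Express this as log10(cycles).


4.41

log10(25677) = 4.41


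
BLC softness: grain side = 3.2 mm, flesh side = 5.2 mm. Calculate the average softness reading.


Average = (3.2 + 5.2) / 2
Average = 4.20 mm


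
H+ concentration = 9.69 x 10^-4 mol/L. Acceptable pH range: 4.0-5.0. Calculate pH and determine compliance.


pH = -log10(9.69 x 10^-4) = 3.01
Range: 4.0 to 5.0
Compliant: No


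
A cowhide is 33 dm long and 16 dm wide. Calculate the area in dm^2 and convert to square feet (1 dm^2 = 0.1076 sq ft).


528 dm^2
56.81 sq ft

Area = 33 x 16 = 528 dm^2
Conversion: 528 x 0.1076 = 56.81 sq ft


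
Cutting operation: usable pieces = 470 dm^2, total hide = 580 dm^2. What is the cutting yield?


81.0%


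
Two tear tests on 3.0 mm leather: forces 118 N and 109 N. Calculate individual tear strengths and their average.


Tear 1 = 39.3 N/mm
Tear 2 = 36.3 N/mm
Average = 37.8 N/mm

Tear 1 = 118 / 3.0 = 39.3 N/mm
Tear 2 = 109 / 3.0 = 36.3 N/mm
Average = (39.3 + 36.3) / 2 = 37.8 N/mm


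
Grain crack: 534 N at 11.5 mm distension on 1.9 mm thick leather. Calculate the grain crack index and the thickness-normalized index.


Crack index = 534 / 11.5 = 46.4 N/mm
Normalized = 46.4 / 1.9 = 24.4 N/mm per mm


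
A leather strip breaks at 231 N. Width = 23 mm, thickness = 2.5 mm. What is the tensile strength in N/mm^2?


Cross-sectional area = 23 x 2.5 = 57.5 mm^2
Tensile strength = 231 / 57.5 = 4.02 N/mm^2


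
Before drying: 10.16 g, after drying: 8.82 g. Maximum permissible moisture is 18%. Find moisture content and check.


Moisture content = 13.2%
Acceptable: Yes


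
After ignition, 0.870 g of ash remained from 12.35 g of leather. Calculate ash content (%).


Ash% = 0.870 / 12.35 x 100
Ash% = 7.04%


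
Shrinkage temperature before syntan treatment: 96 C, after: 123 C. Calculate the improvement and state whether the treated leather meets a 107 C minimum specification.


Improvement = 123 - 96 = 27 C
Spec check: 123 C >= 107 C? Yes


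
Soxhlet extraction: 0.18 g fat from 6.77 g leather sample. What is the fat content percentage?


Fat content = 0.18 / 6.77 x 100
Fat = 2.7%


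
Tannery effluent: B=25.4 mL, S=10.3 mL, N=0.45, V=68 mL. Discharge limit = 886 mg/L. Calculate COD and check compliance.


COD = (25.4 - 10.3) x 0.45 x 8000 / 68 = 799.4 mg/L
Limit: 886 mg/L
Compliant: Yes


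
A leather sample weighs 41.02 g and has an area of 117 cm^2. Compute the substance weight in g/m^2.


3506.0 g/m^2


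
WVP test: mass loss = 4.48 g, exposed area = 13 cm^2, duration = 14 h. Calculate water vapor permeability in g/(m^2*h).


246.15 g/(m^2*h)

WVP = mass_loss / (area x time) x 10000
WVP = 4.48 / (13 x 14) x 10000
WVP = 4.48 / 182 x 10000 = 246.15 g/(m^2*h)


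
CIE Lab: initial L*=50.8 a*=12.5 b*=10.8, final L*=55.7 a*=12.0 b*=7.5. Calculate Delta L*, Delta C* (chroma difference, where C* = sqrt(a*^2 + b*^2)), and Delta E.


Delta L* = 55.7 - 50.8 = 4.9
C1* = sqrt((12.5)^2 + (10.8)^2) = 16.519
C2* = sqrt((12.0)^2 + (7.5)^2) = 14.151
Delta C* = 14.151 - 16.519 = -2.37
Delta E = sqrt((4.9)^2 + (-0.5)^2 + (-3.3)^2) = 5.93


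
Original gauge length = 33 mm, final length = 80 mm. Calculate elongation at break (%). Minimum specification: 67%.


Elongation = 142.4%
Meets spec: Yes

Extension = 80 - 33 = 47 mm
Elongation = 47 / 33 x 100 = 142.4%
Minimum required: 67%
Meets specification: Yes


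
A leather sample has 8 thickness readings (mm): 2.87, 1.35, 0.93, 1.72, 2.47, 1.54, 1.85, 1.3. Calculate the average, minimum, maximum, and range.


Sum = 14.03
Average = 14.03 / 8 = 1.75 mm
Minimum = 0.93 mm
Maximum = 2.87 mm
Range = 2.87 - 0.93 = 1.94 mm


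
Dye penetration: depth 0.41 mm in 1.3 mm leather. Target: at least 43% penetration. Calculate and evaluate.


Penetration = 0.41 / 1.3 x 100 = 31.5%
Target: 43%
Meets target: No


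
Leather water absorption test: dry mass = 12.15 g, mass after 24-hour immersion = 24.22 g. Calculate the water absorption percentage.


Water absorbed = 24.22 - 12.15 = 12.07 g
WA% = 12.07 / 12.15 x 100 = 99.3%


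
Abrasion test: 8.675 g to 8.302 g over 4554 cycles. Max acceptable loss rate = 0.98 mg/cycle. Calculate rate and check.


Rate = 0.082 mg/cycle
Passes: Yes

Loss = 8.675 - 8.302 = 0.373 g
Rate = 0.373 g / 4554 cycles x 1000 = 0.082 mg/cycle
Max = 0.98 mg/cycle
Passes: Yes


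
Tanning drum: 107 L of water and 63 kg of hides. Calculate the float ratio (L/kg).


1.7

Float ratio = water / hide weight
Ratio = 107 / 63 = 1.7


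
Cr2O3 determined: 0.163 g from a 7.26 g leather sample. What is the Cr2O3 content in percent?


2.25%


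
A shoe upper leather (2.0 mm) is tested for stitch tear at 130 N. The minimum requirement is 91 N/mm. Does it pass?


STS = 130 / 2.0 = 65.0 N/mm
Minimum required: 91 N/mm
Passes: No


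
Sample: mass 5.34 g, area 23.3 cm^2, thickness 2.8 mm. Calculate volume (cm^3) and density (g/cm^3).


Volume = 6.524 cm^3
Density = 0.819 g/cm^3

Thickness in cm = 2.8 / 10 = 0.28 cm
Volume = 23.3 x 0.28 = 6.524 cm^3
Density = 5.34 / 6.524 = 0.819 g/cm^3


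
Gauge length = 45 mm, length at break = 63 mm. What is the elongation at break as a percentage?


40.0%

Extension = 63 - 45 = 18 mm
Elongation = 18 / 45 x 100 = 40.0%


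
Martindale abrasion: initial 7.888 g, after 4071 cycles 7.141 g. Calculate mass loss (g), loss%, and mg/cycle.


Mass loss = 0.747 g
Loss = 9.47%
Rate = 0.183 mg/cycle


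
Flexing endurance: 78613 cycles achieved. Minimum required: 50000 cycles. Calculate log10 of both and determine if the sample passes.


Achieved: log10 = 4.90
Required: log10 = 4.70
Passes: Yes

log10(78613) = 4.90
log10(50000) = 4.70
Passes: Yes


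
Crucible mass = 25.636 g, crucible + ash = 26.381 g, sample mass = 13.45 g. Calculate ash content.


Ash mass = 26.381 - 25.636 = 0.745 g
Ash% = 0.745 / 13.45 x 100 = 5.54%


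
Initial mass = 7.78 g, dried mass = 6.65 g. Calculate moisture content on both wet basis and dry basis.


Moisture lost = 7.78 - 6.65 = 1.13 g
Wet basis MC = 1.13 / 7.78 x 100 = 14.5%
Dry basis MC = 1.13 / 6.65 x 100 = 17.0%


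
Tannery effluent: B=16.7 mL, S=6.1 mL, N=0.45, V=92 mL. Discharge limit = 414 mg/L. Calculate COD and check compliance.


COD = 414.8 mg/L
Compliant: No


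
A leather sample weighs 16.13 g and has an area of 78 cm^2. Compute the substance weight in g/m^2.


Substance weight = mass / area x 10000
SW = 16.13 / 78 x 10000
SW = 2067.9 g/m^2


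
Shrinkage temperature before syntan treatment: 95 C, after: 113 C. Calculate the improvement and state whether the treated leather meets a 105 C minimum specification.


Improvement = 18 C
Meets 105 C spec: Yes

Improvement = 113 - 95 = 18 C
Spec check: 113 C >= 105 C? Yes


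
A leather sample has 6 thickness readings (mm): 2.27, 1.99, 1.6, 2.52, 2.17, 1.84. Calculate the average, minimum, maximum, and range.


Average = 2.07 mm
Min = 1.6 mm
Max = 2.52 mm
Range = 0.92 mm

Sum = 12.39
Average = 12.39 / 6 = 2.07 mm
Minimum = 1.6 mm
Maximum = 2.52 mm
Range = 2.52 - 1.6 = 0.92 mm


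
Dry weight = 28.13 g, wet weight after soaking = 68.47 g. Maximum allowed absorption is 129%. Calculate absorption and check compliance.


WA = (68.47 - 28.13) / 28.13 x 100 = 143.4%
Maximum allowed: 129%
Compliant: No


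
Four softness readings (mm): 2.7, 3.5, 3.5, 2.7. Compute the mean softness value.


3.10 mm

Sum = 2.7 + 3.5 + 3.5 + 2.7
Mean = 12.4 / 4 = 3.10 mm


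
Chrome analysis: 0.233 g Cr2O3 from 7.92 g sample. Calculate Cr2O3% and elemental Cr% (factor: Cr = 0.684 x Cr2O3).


Cr2O3 = 2.94%
Cr = 2.01%

Cr2O3% = 0.233 / 7.92 x 100 = 2.94%
Cr% = 2.94 x 0.684 = 2.01%


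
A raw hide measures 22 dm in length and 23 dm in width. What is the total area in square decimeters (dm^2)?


Area = length x width
Area = 22 x 23 = 506 dm^2


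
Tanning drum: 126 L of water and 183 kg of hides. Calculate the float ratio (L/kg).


Float ratio = water / hide weight
Ratio = 126 / 183 = 0.7


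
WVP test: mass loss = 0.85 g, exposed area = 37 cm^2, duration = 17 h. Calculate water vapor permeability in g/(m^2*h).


WVP = mass_loss / (area x time) x 10000
WVP = 0.85 / (37 x 17) x 10000
WVP = 0.85 / 629 x 10000 = 13.51 g/(m^2*h)


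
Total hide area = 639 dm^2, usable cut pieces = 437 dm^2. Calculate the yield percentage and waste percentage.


Yield = 437 / 639 x 100 = 68.4%
Waste = 639 - 437 = 202 dm^2
Waste% = 100 - 68.4 = 31.6%


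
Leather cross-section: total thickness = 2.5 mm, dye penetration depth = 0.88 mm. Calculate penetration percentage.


35.2%

Penetration% = 0.88 / 2.5 x 100
Penetration = 35.2%


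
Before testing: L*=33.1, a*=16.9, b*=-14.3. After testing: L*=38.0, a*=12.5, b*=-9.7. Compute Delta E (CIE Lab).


dL = 38.0 - 33.1 = 4.9
da = 12.5 - 16.9 = -4.4
db = -9.7 - (-14.3) = 4.6
dE = sqrt((4.9)^2 + (-4.4)^2 + (4.6)^2) = 8.03


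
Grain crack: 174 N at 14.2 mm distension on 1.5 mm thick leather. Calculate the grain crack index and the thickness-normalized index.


Crack index = 174 / 14.2 = 12.3 N/mm
Normalized = 12.3 / 1.5 = 8.2 N/mm per mm


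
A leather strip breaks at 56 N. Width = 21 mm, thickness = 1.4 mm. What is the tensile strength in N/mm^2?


Cross-sectional area = 21 x 1.4 = 29.4 mm^2
Tensile strength = 56 / 29.4 = 1.90 N/mm^2


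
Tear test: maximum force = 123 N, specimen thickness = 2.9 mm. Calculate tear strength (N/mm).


Tear strength = force / thickness
Tear = 123 / 2.9 = 42.4 N/mm


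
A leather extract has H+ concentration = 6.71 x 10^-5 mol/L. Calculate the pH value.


pH = -log10[H+]
pH = -log10(6.71 x 10^-5) = 4.17


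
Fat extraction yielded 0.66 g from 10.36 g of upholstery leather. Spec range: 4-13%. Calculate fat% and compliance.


Fat content = 6.4%
Compliant: Yes

Fat% = 0.66 / 10.36 x 100 = 6.4%
Spec range: 4-13%
Compliant: Yes


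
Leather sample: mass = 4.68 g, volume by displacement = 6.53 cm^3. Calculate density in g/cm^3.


Density = mass / volume
Density = 4.68 / 6.53 = 0.717 g/cm^3


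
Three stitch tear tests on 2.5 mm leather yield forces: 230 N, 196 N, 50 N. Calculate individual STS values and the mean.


STS1 = 92.0 N/mm
STS2 = 78.4 N/mm
STS3 = 20.0 N/mm
Mean = 63.5 N/mm

STS1 = 230 / 2.5 = 92.0 N/mm
STS2 = 196 / 2.5 = 78.4 N/mm
STS3 = 50 / 2.5 = 20.0 N/mm
Mean = (92.0 + 78.4 + 20.0) / 3 = 63.5 N/mm


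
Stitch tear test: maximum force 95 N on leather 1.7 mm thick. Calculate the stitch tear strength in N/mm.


Stitch tear strength = force / thickness
STS = 95 / 1.7 = 55.9 N/mm


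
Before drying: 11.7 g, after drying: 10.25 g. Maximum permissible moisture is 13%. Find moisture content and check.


MC = (11.7 - 10.25) / 11.7 x 100 = 12.4%
Maximum: 13%
Acceptable: Yes


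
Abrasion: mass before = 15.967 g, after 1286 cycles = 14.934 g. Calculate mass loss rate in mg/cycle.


Mass loss = 15.967 - 14.934 = 1.033 g
Rate = 1.033 / 1286 x 1000 = 0.803 mg/cycle


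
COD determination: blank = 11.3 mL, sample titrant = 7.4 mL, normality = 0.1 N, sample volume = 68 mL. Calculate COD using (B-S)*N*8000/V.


COD = (11.3 - 7.4) x 0.1 x 8000 / 68
COD = 3.9 x 0.1 x 8000 / 68
COD = 45.9 mg/L


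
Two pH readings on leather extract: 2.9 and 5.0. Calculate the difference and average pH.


Difference = |2.9 - 5.0| = 2.1
Average = (2.9 + 5.0) / 2 = 3.95


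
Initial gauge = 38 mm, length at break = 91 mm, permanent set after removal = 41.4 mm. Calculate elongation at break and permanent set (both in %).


Elongation at break = 139.5%
Permanent set = 8.9%


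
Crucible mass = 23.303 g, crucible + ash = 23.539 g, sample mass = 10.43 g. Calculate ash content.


Ash mass = 23.539 - 23.303 = 0.236 g
Ash% = 0.236 / 10.43 x 100 = 2.26%


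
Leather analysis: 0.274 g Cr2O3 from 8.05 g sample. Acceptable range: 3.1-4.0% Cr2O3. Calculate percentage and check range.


Cr2O3% = 0.274 / 8.05 x 100 = 3.40%
Acceptable range: 3.1 to 4.0%
Within range: Yes


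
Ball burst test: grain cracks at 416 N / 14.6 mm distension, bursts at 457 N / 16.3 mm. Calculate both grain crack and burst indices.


Crack index = 416 / 14.6 = 28.5 N/mm
Burst index = 457 / 16.3 = 28.0 N/mm


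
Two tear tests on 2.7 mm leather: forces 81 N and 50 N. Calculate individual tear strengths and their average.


Tear 1 = 81 / 2.7 = 30.0 N/mm
Tear 2 = 50 / 2.7 = 18.5 N/mm
Average = (30.0 + 18.5) / 2 = 24.3 N/mm


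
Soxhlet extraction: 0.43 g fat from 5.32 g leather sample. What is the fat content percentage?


8.1%

Fat content = 0.43 / 5.32 x 100
Fat = 8.1%


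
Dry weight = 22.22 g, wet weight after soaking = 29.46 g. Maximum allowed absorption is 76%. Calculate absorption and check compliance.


Absorption = 32.6%
Compliant: Yes

WA = (29.46 - 22.22) / 22.22 x 100 = 32.6%
Maximum allowed: 76%
Compliant: Yes


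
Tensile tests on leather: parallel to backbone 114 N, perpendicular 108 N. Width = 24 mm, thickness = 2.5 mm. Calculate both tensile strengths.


Parallel = 1.90 N/mm^2
Perpendicular = 1.80 N/mm^2


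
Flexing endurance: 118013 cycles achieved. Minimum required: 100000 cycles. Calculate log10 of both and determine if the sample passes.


log10(118013) = 5.07
log10(100000) = 5.00
Passes: Yes


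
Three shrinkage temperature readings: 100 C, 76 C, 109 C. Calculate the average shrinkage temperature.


Average = (100 + 76 + 109) / 3
Average = 285 / 3 = 95.0 C


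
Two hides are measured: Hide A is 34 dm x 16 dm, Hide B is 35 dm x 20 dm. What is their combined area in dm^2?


1244 dm^2

Hide A area = 34 x 16 = 544 dm^2
Hide B area = 35 x 20 = 700 dm^2
Total = 544 + 700 = 1244 dm^2


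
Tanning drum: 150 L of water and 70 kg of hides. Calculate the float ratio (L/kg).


Float ratio = water / hide weight
Ratio = 150 / 70 = 2.1


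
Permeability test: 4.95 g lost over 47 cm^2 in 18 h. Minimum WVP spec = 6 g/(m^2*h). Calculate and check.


WVP = 4.95 / (47 x 18) x 10000 = 58.51 g/(m^2*h)
Minimum: 6 g/(m^2*h)
Meets spec: Yes


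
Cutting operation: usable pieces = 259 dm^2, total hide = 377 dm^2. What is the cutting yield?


Yield = usable / total x 100
Yield = 259 / 377 x 100 = 68.7%


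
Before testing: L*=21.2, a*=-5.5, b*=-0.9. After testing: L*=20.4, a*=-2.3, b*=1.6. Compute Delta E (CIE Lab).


dL = 20.4 - 21.2 = -0.8
da = -2.3 - (-5.5) = 3.2
db = 1.6 - (-0.9) = 2.5
dE = sqrt((-0.8)^2 + (3.2)^2 + (2.5)^2) = 4.14


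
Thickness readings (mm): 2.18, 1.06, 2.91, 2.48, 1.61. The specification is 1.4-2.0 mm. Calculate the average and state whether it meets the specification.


Average = 2.05 mm
Within specification: No

Sum = 10.24
Average = 10.24 / 5 = 2.05 mm
Specification range: 1.4 to 2.0 mm
Within spec: No


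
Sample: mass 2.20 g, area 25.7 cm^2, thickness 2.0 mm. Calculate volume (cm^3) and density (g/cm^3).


Volume = 5.140 cm^3
Density = 0.428 g/cm^3


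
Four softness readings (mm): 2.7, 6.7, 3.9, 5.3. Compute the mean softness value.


Sum = 2.7 + 6.7 + 3.9 + 5.3
Mean = 18.6 / 4 = 4.65 mm


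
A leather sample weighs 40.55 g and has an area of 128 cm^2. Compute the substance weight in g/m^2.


Substance weight = mass / area x 10000
SW = 40.55 / 128 x 10000
SW = 3168.0 g/m^2


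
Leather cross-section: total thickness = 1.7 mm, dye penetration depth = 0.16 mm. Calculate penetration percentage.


9.4%


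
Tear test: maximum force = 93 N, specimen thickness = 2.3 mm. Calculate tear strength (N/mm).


40.4 N/mm


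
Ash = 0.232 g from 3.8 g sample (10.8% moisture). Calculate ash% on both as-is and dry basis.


As-is ash% = 0.232 / 3.8 x 100 = 6.11%
Dry mass = 3.8 x (100 - 10.8) / 100 = 3.3896 g
Dry-basis ash% = 0.232 / 3.3896 x 100 = 6.84%


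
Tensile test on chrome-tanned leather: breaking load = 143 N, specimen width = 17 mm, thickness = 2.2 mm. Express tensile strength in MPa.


Cross-section = 17 x 2.2 = 37.4 mm^2
TS = 143 / 37.4 = 3.82 MPa
(1 N/mm^2 = 1 MPa)


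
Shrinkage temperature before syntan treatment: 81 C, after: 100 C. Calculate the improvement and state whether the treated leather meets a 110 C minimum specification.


Improvement = 19 C
Meets 110 C spec: No


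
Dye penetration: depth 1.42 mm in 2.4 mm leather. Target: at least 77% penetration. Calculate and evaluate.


Penetration = 1.42 / 2.4 x 100 = 59.2%
Target: 77%
Meets target: No


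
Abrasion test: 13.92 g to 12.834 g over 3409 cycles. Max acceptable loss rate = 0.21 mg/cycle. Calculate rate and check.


Rate = 0.319 mg/cycle
Passes: No

Loss = 13.92 - 12.834 = 1.086 g
Rate = 1.086 g / 3409 cycles x 1000 = 0.319 mg/cycle
Max = 0.21 mg/cycle
Passes: No


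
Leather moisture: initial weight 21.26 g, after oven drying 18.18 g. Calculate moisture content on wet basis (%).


Moisture = 21.26 - 18.18 = 3.08 g
MC = 3.08 / 21.26 x 100 = 14.5%


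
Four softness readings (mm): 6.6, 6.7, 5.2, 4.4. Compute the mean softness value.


5.73 mm


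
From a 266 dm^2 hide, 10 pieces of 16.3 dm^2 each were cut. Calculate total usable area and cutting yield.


Total usable = 10 x 16.3 = 163.0 dm^2
Yield = 163.0 / 266 x 100 = 61.3%


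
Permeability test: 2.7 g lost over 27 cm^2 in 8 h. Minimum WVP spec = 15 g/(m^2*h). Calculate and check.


WVP = 2.7 / (27 x 8) x 10000 = 125.00 g/(m^2*h)
Minimum: 15 g/(m^2*h)
Meets spec: Yes


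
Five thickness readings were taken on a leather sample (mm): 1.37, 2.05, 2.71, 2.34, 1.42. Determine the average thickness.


1.98 mm


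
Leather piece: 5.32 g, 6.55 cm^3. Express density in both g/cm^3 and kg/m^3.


0.812 g/cm^3
812 kg/m^3

Density = 5.32 / 6.55 = 0.812 g/cm^3
Convert: 0.812 x 1000 = 812 kg/m^3


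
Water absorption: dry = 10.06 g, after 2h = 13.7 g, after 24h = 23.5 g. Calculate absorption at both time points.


2h absorption = 36.2%
24h absorption = 133.6%

WA (2h) = (13.7 - 10.06) / 10.06 x 100 = 36.2%
WA (24h) = (23.5 - 10.06) / 10.06 x 100 = 133.6%


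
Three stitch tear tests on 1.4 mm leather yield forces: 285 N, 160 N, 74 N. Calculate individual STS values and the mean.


STS1 = 285 / 1.4 = 203.6 N/mm
STS2 = 160 / 1.4 = 114.3 N/mm
STS3 = 74 / 1.4 = 52.9 N/mm
Mean = (203.6 + 114.3 + 52.9) / 3 = 123.6 N/mm


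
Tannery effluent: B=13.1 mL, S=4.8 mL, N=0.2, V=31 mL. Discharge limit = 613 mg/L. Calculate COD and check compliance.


COD = (13.1 - 4.8) x 0.2 x 8000 / 31 = 428.4 mg/L
Limit: 613 mg/L
Compliant: Yes


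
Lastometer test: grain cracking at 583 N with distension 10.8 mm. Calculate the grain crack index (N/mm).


54.0 N/mm


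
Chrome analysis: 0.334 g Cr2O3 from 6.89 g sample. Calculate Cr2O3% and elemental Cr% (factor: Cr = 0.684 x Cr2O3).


Cr2O3 = 4.85%
Cr = 3.32%

Cr2O3% = 0.334 / 6.89 x 100 = 4.85%
Cr% = 4.85 x 0.684 = 3.32%


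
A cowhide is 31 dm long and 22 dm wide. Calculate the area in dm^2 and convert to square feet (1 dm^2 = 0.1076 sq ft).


Area = 31 x 22 = 682 dm^2
Conversion: 682 x 0.1076 = 73.38 sq ft


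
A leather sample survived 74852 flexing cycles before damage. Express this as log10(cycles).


4.87

log10(74852) = 4.87


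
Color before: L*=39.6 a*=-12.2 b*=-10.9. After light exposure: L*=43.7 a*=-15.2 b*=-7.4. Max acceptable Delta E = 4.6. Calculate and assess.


dL = 4.1, da = -3.0, db = 3.5
dE = sqrt((4.1)^2 + (-3.0)^2 + (3.5)^2) = 6.17
Max = 4.6
Passes: No


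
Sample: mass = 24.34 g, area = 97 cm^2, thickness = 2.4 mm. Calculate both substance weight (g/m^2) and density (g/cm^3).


Substance weight = 2509.3 g/m^2
Density = 1.046 g/cm^3


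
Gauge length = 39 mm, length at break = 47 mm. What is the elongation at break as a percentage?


20.5%

Extension = 47 - 39 = 8 mm
Elongation = 8 / 39 x 100 = 20.5%


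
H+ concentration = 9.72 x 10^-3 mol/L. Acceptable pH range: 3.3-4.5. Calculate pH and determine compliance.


pH = -log10(9.72 x 10^-3) = 2.01
Range: 3.3 to 4.5
Compliant: No


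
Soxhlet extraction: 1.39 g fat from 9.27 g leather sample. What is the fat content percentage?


15.0%


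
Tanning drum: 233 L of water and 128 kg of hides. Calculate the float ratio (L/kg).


1.8

Float ratio = water / hide weight
Ratio = 233 / 128 = 1.8


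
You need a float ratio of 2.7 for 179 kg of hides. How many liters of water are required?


Water = hide weight x target ratio
Water = 179 x 2.7 = 483.3 L


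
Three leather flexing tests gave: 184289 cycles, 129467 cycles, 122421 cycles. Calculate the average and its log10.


Average = 145392 cycles
log10 = 5.16


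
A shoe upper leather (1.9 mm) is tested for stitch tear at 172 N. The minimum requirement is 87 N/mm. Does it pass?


STS = 90.5 N/mm
Passes: Yes

STS = 172 / 1.9 = 90.5 N/mm
Minimum required: 87 N/mm
Passes: Yes


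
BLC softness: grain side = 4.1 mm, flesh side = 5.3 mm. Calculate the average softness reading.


4.70 mm


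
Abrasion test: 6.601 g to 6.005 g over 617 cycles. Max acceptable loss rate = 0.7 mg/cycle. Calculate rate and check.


Loss = 6.601 - 6.005 = 0.596 g
Rate = 0.596 g / 617 cycles x 1000 = 0.966 mg/cycle
Max = 0.7 mg/cycle
Passes: No


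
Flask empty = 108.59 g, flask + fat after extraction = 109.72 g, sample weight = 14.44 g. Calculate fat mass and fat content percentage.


Fat mass = 1.13 g
Fat content = 7.8%

Fat mass = 109.72 - 108.59 = 1.13 g
Fat% = 1.13 / 14.44 x 100 = 7.8%


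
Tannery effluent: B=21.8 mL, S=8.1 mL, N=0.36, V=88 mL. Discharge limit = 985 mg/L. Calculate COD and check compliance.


COD = 448.4 mg/L
Compliant: Yes


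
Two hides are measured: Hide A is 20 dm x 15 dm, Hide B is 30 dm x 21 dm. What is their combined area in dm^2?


930 dm^2


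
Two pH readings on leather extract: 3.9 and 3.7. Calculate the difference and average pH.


Difference = 0.2
Average pH = 3.80


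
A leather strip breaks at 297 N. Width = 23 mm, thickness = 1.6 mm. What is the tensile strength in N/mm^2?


8.07 N/mm^2


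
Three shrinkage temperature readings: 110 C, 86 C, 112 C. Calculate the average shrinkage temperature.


102.7 C

Average = (110 + 86 + 112) / 3
Average = 308 / 3 = 102.7 C


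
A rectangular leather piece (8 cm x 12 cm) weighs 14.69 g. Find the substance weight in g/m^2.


1530.2 g/m^2

Area = 8 x 12 = 96 cm^2
SW = 14.69 / 96 x 10000 = 1530.2 g/m^2


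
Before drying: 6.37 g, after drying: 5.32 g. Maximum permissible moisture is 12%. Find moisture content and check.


MC = (6.37 - 5.32) / 6.37 x 100 = 16.5%
Maximum: 12%
Acceptable: No


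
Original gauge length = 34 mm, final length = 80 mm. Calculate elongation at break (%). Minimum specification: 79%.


Extension = 80 - 34 = 46 mm
Elongation = 46 / 34 x 100 = 135.3%
Minimum required: 79%
Meets specification: Yes


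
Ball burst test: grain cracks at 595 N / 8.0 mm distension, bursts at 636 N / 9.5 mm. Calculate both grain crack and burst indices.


Crack index = 74.4 N/mm
Burst index = 66.9 N/mm


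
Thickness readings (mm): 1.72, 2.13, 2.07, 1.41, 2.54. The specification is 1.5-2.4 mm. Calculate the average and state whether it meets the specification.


Sum = 9.87
Average = 9.87 / 5 = 1.97 mm
Specification range: 1.5 to 2.4 mm
Within spec: Yes


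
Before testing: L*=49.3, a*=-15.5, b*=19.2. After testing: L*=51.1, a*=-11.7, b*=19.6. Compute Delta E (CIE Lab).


dL = 51.1 - 49.3 = 1.8
da = -11.7 - (-15.5) = 3.8
db = 19.6 - 19.2 = 0.4
dE = sqrt((1.8)^2 + (3.8)^2 + (0.4)^2) = 4.22


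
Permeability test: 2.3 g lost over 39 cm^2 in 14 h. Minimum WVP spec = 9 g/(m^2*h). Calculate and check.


WVP = 42.12 g/(m^2*h)
Meets specification: Yes

WVP = 2.3 / (39 x 14) x 10000 = 42.12 g/(m^2*h)
Minimum: 9 g/(m^2*h)
Meets spec: Yes


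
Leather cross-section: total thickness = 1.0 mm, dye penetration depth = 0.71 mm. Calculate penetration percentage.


71.0%

Penetration% = 0.71 / 1.0 x 100
Penetration = 71.0%


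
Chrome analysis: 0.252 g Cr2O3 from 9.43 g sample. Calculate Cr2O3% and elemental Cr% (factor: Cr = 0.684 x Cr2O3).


Cr2O3% = 0.252 / 9.43 x 100 = 2.67%
Cr% = 2.67 x 0.684 = 1.83%


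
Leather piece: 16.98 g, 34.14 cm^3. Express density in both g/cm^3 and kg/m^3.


0.497 g/cm^3
497 kg/m^3


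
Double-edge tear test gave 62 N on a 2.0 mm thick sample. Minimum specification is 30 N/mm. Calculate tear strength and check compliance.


Tear strength = 31.0 N/mm
Compliant: Yes

Tear strength = 62 / 2.0 = 31.0 N/mm
Required minimum = 30 N/mm
Compliant: Yes


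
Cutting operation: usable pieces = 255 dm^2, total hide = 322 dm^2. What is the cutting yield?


79.2%

Yield = usable / total x 100
Yield = 255 / 322 x 100 = 79.2%


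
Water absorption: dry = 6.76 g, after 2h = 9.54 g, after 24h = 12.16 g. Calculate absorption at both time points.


2h absorption = 41.1%
24h absorption = 79.9%


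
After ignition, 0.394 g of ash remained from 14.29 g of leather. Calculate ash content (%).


Ash% = 0.394 / 14.29 x 100
Ash% = 2.76%


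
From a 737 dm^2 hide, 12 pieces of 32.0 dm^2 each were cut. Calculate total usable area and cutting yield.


Usable area = 384.0 dm^2
Yield = 52.1%

Total usable = 12 x 32.0 = 384.0 dm^2
Yield = 384.0 / 737 x 100 = 52.1%


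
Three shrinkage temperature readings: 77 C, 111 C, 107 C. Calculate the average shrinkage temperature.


98.3 C

Average = (77 + 111 + 107) / 3
Average = 295 / 3 = 98.3 C


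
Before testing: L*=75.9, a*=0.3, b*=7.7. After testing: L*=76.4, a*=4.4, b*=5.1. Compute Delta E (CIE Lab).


dL = 76.4 - 75.9 = 0.5
da = 4.4 - 0.3 = 4.1
db = 5.1 - 7.7 = -2.6
dE = sqrt((0.5)^2 + (4.1)^2 + (-2.6)^2) = 4.88


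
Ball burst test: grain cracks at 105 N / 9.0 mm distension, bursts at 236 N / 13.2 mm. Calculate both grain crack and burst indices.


Crack index = 11.7 N/mm
Burst index = 17.9 N/mm

Crack index = 105 / 9.0 = 11.7 N/mm
Burst index = 236 / 13.2 = 17.9 N/mm


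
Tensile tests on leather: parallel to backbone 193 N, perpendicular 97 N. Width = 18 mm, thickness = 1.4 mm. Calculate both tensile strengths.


Parallel = 7.66 N/mm^2
Perpendicular = 3.85 N/mm^2

Area = 18 x 1.4 = 25.2 mm^2
TS (parallel) = 193 / 25.2 = 7.66 N/mm^2
TS (perpendicular) = 97 / 25.2 = 3.85 N/mm^2


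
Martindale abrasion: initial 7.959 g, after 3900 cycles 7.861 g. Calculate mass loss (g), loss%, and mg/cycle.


Mass loss = 0.098 g
Loss = 1.23%
Rate = 0.025 mg/cycle

Loss = 7.959 - 7.861 = 0.098 g
Loss% = 0.098 / 7.959 x 100 = 1.23%
Rate = 0.098 / 3900 x 1000 = 0.025 mg/cycle


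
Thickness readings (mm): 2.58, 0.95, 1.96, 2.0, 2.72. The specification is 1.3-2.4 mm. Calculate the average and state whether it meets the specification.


Average = 2.04 mm
Within specification: Yes

Sum = 10.21
Average = 10.21 / 5 = 2.04 mm
Specification range: 1.3 to 2.4 mm
Within spec: Yes


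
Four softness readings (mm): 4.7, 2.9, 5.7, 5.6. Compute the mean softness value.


Sum = 4.7 + 2.9 + 5.7 + 5.6
Mean = 18.9 / 4 = 4.73 mm


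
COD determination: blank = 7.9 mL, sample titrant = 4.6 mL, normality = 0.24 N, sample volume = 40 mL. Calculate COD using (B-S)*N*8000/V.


COD = (7.9 - 4.6) x 0.24 x 8000 / 40
COD = 3.3 x 0.24 x 8000 / 40
COD = 158.4 mg/L


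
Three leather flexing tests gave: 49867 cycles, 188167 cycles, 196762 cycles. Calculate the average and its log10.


Average = 144932 cycles
log10 = 5.16

Average = (49867 + 188167 + 196762) / 3 = 144932 cycles
log10(144932) = 5.16


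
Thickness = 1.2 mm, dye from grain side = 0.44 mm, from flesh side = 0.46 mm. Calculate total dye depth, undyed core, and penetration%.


Total dyed = 0.44 + 0.46 = 0.90 mm
Undyed core = 1.2 - 0.90 = 0.30 mm
Penetration = 0.90 / 1.2 x 100 = 75.0%


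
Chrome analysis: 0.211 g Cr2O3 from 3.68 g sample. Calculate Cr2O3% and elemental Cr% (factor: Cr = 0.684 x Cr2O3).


Cr2O3 = 5.73%
Cr = 3.92%


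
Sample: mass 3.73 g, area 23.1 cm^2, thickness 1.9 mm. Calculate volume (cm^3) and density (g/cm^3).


Thickness in cm = 1.9 / 10 = 0.19 cm
Volume = 23.1 x 0.19 = 4.389 cm^3
Density = 3.73 / 4.389 = 0.850 g/cm^3


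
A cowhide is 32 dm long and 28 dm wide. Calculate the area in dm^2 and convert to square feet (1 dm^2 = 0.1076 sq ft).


896 dm^2
96.41 sq ft

Area = 32 x 28 = 896 dm^2
Conversion: 896 x 0.1076 = 96.41 sq ft


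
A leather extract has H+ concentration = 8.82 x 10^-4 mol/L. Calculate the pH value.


pH = -log10[H+]
pH = -log10(8.82 x 10^-4) = 3.05


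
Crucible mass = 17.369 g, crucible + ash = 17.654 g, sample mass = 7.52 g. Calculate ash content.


Ash mass = 0.285 g
Ash content = 3.79%

Ash mass = 17.654 - 17.369 = 0.285 g
Ash% = 0.285 / 7.52 x 100 = 3.79%


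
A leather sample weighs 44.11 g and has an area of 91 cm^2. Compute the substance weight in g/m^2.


4847.3 g/m^2

Substance weight = mass / area x 10000
SW = 44.11 / 91 x 10000
SW = 4847.3 g/m^2


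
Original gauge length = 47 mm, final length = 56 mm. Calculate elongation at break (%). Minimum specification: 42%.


Extension = 56 - 47 = 9 mm
Elongation = 9 / 47 x 100 = 19.1%
Minimum required: 42%
Meets specification: No


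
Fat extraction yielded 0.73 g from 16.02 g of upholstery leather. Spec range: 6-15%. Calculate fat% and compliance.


Fat% = 0.73 / 16.02 x 100 = 4.6%
Spec range: 6-15%
Compliant: No


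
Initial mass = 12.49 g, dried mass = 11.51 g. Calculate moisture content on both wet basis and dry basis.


Wet basis = 7.8%
Dry basis = 8.5%

Moisture lost = 12.49 - 11.51 = 0.98 g
Wet basis MC = 0.98 / 12.49 x 100 = 7.8%
Dry basis MC = 0.98 / 11.51 x 100 = 8.5%


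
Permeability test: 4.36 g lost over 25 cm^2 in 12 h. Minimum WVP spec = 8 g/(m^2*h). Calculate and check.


WVP = 145.33 g/(m^2*h)
Meets specification: Yes


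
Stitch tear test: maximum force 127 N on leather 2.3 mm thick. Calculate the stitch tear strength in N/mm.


Stitch tear strength = force / thickness
STS = 127 / 2.3 = 55.2 N/mm


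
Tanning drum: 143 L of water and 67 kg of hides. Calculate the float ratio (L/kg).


2.1

Float ratio = water / hide weight
Ratio = 143 / 67 = 2.1


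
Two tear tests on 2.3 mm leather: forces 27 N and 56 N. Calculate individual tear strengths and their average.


Tear 1 = 11.7 N/mm
Tear 2 = 24.3 N/mm
Average = 18.0 N/mm

Tear 1 = 27 / 2.3 = 11.7 N/mm
Tear 2 = 56 / 2.3 = 24.3 N/mm
Average = (11.7 + 24.3) / 2 = 18.0 N/mm


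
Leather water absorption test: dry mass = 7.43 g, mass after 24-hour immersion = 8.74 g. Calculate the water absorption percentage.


17.6%

Water absorbed = 8.74 - 7.43 = 1.31 g
WA% = 1.31 / 7.43 x 100 = 17.6%


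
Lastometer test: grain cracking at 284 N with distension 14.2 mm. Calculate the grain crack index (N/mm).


20.0 N/mm

Grain crack index = force / distension
Index = 284 / 14.2 = 20.0 N/mm


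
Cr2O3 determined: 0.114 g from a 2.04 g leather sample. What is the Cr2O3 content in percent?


5.59%


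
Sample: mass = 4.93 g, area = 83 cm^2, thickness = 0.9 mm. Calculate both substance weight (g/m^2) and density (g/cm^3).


SW = 4.93 / 83 x 10000 = 594.0 g/m^2
Volume = 83 x 0.9 / 10 = 7.47 cm^3
Density = 4.93 / 7.47 = 0.660 g/cm^3


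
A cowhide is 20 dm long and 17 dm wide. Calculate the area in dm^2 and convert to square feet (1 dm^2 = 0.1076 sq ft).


Area = 20 x 17 = 340 dm^2
Conversion: 340 x 0.1076 = 36.58 sq ft


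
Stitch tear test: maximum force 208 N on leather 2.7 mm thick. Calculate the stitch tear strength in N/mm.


77.0 N/mm

Stitch tear strength = force / thickness
STS = 208 / 2.7 = 77.0 N/mm


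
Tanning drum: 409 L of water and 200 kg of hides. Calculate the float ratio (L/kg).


Float ratio = water / hide weight
Ratio = 409 / 200 = 2.0


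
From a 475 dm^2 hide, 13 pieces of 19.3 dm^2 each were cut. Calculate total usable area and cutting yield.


Usable area = 250.9 dm^2
Yield = 52.8%


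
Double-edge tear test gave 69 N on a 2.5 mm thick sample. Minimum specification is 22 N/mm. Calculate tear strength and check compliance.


Tear strength = 27.6 N/mm
Compliant: Yes

Tear strength = 69 / 2.5 = 27.6 N/mm
Required minimum = 22 N/mm
Compliant: Yes


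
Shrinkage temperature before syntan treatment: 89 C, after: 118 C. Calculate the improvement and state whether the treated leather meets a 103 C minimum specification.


Improvement = 118 - 89 = 29 C
Spec check: 118 C >= 103 C? Yes


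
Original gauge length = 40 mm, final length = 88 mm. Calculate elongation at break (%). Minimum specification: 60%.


Extension = 88 - 40 = 48 mm
Elongation = 48 / 40 x 100 = 120.0%
Minimum required: 60%
Meets specification: Yes


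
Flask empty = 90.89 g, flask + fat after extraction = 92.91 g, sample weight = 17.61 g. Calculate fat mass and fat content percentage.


Fat mass = 2.02 g
Fat content = 11.5%

Fat mass = 92.91 - 90.89 = 2.02 g
Fat% = 2.02 / 17.61 x 100 = 11.5%


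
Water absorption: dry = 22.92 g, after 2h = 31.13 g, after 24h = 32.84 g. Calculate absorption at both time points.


WA (2h) = (31.13 - 22.92) / 22.92 x 100 = 35.8%
WA (24h) = (32.84 - 22.92) / 22.92 x 100 = 43.3%


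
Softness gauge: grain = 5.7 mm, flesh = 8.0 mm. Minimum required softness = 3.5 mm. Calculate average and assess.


Average = (5.7 + 8.0) / 2 = 6.85 mm
Minimum = 3.5 mm
Meets requirement: Yes


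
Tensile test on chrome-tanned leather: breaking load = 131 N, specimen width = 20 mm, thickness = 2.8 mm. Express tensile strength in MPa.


2.34 MPa

Cross-section = 20 x 2.8 = 56.0 mm^2
TS = 131 / 56.0 = 2.34 MPa
(1 N/mm^2 = 1 MPa)


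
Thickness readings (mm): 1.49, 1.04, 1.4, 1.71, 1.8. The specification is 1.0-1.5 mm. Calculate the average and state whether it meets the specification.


Average = 1.49 mm
Within specification: Yes

Sum = 7.44
Average = 7.44 / 5 = 1.49 mm
Specification range: 1.0 to 1.5 mm
Within spec: Yes


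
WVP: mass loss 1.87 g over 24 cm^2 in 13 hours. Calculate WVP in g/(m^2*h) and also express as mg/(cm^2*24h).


WVP = 59.94 g/(m^2*h)
Daily rate = 143.85 mg/(cm^2*24h)

WVP = 1.87 / (24 x 13) x 10000 = 59.94 g/(m^2*h)
Mass loss in mg = 1.87 x 1000 = 1870 mg
Per cm^2 per 24h in mg: 1870 x 24 / (24 x 13) = 44880 / 312 = 143.85 mg/(cm^2*24h)


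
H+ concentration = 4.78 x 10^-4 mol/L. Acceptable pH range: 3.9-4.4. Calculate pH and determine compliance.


pH = -log10(4.78 x 10^-4) = 3.32
Range: 3.9 to 4.4
Compliant: No
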